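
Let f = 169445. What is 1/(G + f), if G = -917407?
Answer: -1/747962 ≈ -1.3370e-6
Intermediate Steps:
1/(G + f) = 1/(-917407 + 169445) = 1/(-747962) = -1/747962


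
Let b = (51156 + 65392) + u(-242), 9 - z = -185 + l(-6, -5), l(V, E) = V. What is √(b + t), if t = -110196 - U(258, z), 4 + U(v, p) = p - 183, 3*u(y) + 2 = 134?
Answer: √6383 ≈ 79.894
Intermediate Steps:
u(y) = 44 (u(y) = -⅔ + (⅓)*134 = -⅔ + 134/3 = 44)
z = 200 (z = 9 - (-185 - 6) = 9 - 1*(-191) = 9 + 191 = 200)
U(v, p) = -187 + p (U(v, p) = -4 + (p - 183) = -4 + (-183 + p) = -187 + p)
t = -110209 (t = -110196 - (-187 + 200) = -110196 - 1*13 = -110196 - 13 = -110209)
b = 116592 (b = (51156 + 65392) + 44 = 116548 + 44 = 116592)
√(b + t) = √(116592 - 110209) = √6383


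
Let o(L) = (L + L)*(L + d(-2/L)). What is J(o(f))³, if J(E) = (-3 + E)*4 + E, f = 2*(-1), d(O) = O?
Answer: 512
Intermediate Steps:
f = -2
o(L) = 2*L*(L - 2/L) (o(L) = (L + L)*(L - 2/L) = (2*L)*(L - 2/L) = 2*L*(L - 2/L))
J(E) = -12 + 5*E (J(E) = (-12 + 4*E) + E = -12 + 5*E)
J(o(f))³ = (-12 + 5*(-4 + 2*(-2)²))³ = (-12 + 5*(-4 + 2*4))³ = (-12 + 5*(-4 + 8))³ = (-12 + 5*4)³ = (-12 + 20)³ = 8³ = 512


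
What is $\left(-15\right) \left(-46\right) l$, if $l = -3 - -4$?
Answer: $690$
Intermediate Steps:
$l = 1$ ($l = -3 + 4 = 1$)
$\left(-15\right) \left(-46\right) l = \left(-15\right) \left(-46\right) 1 = 690 \cdot 1 = 690$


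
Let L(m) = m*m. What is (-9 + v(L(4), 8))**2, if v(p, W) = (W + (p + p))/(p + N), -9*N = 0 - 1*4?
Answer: 59049/1369 ≈ 43.133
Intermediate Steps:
L(m) = m**2
N = 4/9 (N = -(0 - 1*4)/9 = -(0 - 4)/9 = -1/9*(-4) = 4/9 ≈ 0.44444)
v(p, W) = (W + 2*p)/(4/9 + p) (v(p, W) = (W + (p + p))/(p + 4/9) = (W + 2*p)/(4/9 + p))
(-9 + v(L(4), 8))**2 = (-9 + 9*(8 + 2*4**2)/(4 + 9*4**2))**2 = (-9 + 9*(8 + 2*16)/(4 + 9*16))**2 = (-9 + 9*(8 + 32)/(4 + 144))**2 = (-9 + 9*40/148)**2 = (-9 + 9*(1/148)*40)**2 = (-9 + 90/37)**2 = (-243/37)**2 = 59049/1369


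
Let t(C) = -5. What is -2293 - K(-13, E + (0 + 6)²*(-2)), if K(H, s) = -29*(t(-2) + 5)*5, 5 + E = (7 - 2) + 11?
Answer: -2293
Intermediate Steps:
E = 11 (E = -5 + ((7 - 2) + 11) = -5 + (5 + 11) = -5 + 16 = 11)
K(H, s) = 0 (K(H, s) = -29*(-5 + 5)*5 = -0*5 = -29*0 = 0)
-2293 - K(-13, E + (0 + 6)²*(-2)) = -2293 - 1*0 = -2293 + 0 = -2293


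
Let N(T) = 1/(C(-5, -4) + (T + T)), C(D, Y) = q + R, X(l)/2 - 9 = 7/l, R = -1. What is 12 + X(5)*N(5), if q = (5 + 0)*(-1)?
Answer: 86/5 ≈ 17.200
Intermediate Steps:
X(l) = 18 + 14/l (X(l) = 18 + 2*(7/l) = 18 + 14/l)
q = -5 (q = 5*(-1) = -5)
C(D, Y) = -6 (C(D, Y) = -5 - 1 = -6)
N(T) = 1/(-6 + 2*T) (N(T) = 1/(-6 + (T + T)) = 1/(-6 + 2*T))
12 + X(5)*N(5) = 12 + (18 + 14/5)*(1/(2*(-3 + 5))) = 12 + (18 + 14*(⅕))*((½)/2) = 12 + (18 + 14/5)*((½)*(½)) = 12 + (104/5)*(¼) = 12 + 26/5 = 86/5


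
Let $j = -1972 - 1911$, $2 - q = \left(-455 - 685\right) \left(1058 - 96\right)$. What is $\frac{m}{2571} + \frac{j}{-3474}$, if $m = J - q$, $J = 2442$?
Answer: $- \frac{1263802189}{2977218} \approx -424.49$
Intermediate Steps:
$q = 1096682$ ($q = 2 - \left(-455 - 685\right) \left(1058 - 96\right) = 2 - \left(-1140\right) 962 = 2 - -1096680 = 2 + 1096680 = 1096682$)
$j = -3883$ ($j = -1972 - 1911 = -3883$)
$m = -1094240$ ($m = 2442 - 1096682 = -1094240$)
$\frac{m}{2571} + \frac{j}{-3474} = - \frac{1094240}{2571} - \frac{3883}{-3474} = \left(-1094240\right) \frac{1}{2571} - - \frac{3883}{3474} = - \frac{1094240}{2571} + \frac{3883}{3474} = - \frac{1263802189}{2977218}$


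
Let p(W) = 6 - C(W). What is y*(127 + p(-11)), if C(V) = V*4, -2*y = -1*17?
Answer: 3009/2 ≈ 1504.5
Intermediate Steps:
y = 17/2 (y = -(-1)*17/2 = -½*(-17) = 17/2 ≈ 8.5000)
C(V) = 4*V
p(W) = 6 - 4*W
y*(127 + p(-11)) = 17*(127 + (6 - 4*(-11)))/2 = 17*(127 + (6 + 44))/2 = 17*(127 + 50)/2 = (17/2)*177 = 3009/2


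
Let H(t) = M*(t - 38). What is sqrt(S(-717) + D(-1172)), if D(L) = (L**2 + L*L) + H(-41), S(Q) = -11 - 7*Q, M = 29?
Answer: sqrt(2749885) ≈ 1658.3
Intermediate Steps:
H(t) = -1102 + 29*t (H(t) = 29*(t - 38) = 29*(-38 + t) = -1102 + 29*t)
D(L) = -2291 + 2*L**2 (D(L) = (L**2 + L*L) + (-1102 + 29*(-41)) = (L**2 + L**2) + (-1102 - 1189) = 2*L**2 - 2291 = -2291 + 2*L**2)
sqrt(S(-717) + D(-1172)) = sqrt((-11 - 7*(-717)) + (-2291 + 2*(-1172)**2)) = sqrt((-11 + 5019) + (-2291 + 2*1373584)) = sqrt(5008 + (-2291 + 2747168)) = sqrt(5008 + 2744877) = sqrt(2749885)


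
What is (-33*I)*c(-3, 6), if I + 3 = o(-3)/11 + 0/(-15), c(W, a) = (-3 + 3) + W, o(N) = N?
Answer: -324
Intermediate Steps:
c(W, a) = W (c(W, a) = 0 + W = W)
I = -36/11 (I = -3 + (-3/11 + 0/(-15)) = -3 + (-3*1/11 + 0*(-1/15)) = -3 + (-3/11 + 0) = -3 - 3/11 = -36/11 ≈ -3.2727)
(-33*I)*c(-3, 6) = -33*(-36/11)*(-3) = 108*(-3) = -324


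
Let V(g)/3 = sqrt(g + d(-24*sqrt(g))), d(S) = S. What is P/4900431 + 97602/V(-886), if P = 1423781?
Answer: 1423781/4900431 + 16267*sqrt(2)/sqrt(-443 - 12*I*sqrt(886)) ≈ 321.24 + 909.39*I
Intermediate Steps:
V(g) = 3*sqrt(g - 24*sqrt(g))
P/4900431 + 97602/V(-886) = 1423781/4900431 + 97602/((3*sqrt(-886 - 24*I*sqrt(886)))) = 1423781/4900431 + 97602*(1/(3*sqrt(-886 - 24*I*sqrt(886)))) = 1423781/4900431 + 32534/sqrt(-886 - 24*I*sqrt(886))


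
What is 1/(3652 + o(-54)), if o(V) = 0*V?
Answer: 1/3652 ≈ 0.00027382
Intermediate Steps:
o(V) = 0
1/(3652 + o(-54)) = 1/(3652 + 0) = 1/3652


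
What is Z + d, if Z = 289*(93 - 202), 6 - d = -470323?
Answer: 438828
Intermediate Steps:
d = 470329 (d = 6 - 1*(-470323) = 6 + 470323 = 470329)
Z = -31501 (Z = 289*(-109) = -31501)
Z + d = -31501 + 470329 = 438828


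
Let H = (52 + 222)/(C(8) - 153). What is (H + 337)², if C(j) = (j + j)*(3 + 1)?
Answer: 883218961/7921 ≈ 1.1150e+5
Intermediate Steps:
C(j) = 8*j (C(j) = (2*j)*4 = 8*j)
H = -274/89 (H = (52 + 222)/(8*8 - 153) = 274/(64 - 153) = 274/(-89) = 274*(-1/89) = -274/89 ≈ -3.0787)
(H + 337)² = (-274/89 + 337)² = (29719/89)² = 883218961/7921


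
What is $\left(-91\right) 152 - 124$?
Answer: $-13956$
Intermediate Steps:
$\left(-91\right) 152 - 124 = -13832 - 124 = -13956$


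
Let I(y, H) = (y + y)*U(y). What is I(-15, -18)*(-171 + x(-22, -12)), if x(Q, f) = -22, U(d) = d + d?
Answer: -173700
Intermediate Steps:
U(d) = 2*d
I(y, H) = 4*y**2 (I(y, H) = (y + y)*(2*y) = (2*y)*(2*y) = 4*y**2)
I(-15, -18)*(-171 + x(-22, -12)) = (4*(-15)**2)*(-171 - 22) = (4*225)*(-193) = 900*(-193) = -173700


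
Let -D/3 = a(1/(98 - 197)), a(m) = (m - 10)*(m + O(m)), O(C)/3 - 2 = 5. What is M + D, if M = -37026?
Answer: -118904644/3267 ≈ -36396.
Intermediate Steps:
O(C) = 21 (O(C) = 6 + 3*5 = 6 + 15 = 21)
a(m) = (-10 + m)*(21 + m) (a(m) = (m - 10)*(m + 21) = (-10 + m)*(21 + m))
D = 2059298/3267 (D = -3*(-210 + (1/(98 - 197))² + 11/(98 - 197)) = -3*(-210 + (1/(-99))² + 11/(-99)) = -3*(-210 + (-1/99)² + 11*(-1/99)) = -3*(-210 + 1/9801 - ⅑) = -3*(-2059298/9801) = 2059298/3267 ≈ 630.33)
M + D = -37026 + 2059298/3267 = -118904644/3267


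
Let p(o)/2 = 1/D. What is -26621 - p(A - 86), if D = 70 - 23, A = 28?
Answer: -1251189/47 ≈ -26621.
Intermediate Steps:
D = 47
p(o) = 2/47
-26621 - p(A - 86) = -26621 - 1*2/47 = -26621 - 2/47 = -1251189/47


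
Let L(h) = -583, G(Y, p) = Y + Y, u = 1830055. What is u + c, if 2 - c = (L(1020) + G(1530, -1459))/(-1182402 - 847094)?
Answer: 3714093363749/2029496 ≈ 1.8301e+6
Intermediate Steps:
G(Y, p) = 2*Y
c = 4061469/2029496 (c = 2 - (-583 + 2*1530)/(-1182402 - 847094) = 2 - (-583 + 3060)/(-2029496) = 2 - 2477*(-1)/2029496 = 2 - 1*(-2477/2029496) = 2 + 2477/2029496 = 4061469/2029496 ≈ 2.0012)
u + c = 1830055 + 4061469/2029496 = 3714093363749/2029496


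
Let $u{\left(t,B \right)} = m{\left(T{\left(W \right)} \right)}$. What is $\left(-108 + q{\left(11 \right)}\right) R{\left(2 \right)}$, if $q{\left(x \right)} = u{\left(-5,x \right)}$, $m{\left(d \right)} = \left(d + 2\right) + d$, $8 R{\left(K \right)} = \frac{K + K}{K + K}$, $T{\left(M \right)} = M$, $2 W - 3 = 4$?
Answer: $- \frac{99}{8} \approx -12.375$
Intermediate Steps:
$W = \frac{7}{2}$ ($W = \frac{3}{2} + \frac{1}{2} \cdot 4 = \frac{3}{2} + 2 = \frac{7}{2} \approx 3.5$)
$R{\left(K \right)} = \frac{1}{8}$ ($R{\left(K \right)} = \frac{\left(K + K\right) \frac{1}{K + K}}{8} = \frac{2 K \frac{1}{2 K}}{8} = \frac{1}{8} \cdot 1 = \frac{1}{8}$)
$m{\left(d \right)} = 2 + 2 d$ ($m{\left(d \right)} = \left(2 + d\right) + d = 2 + 2 d$)
$u{\left(t,B \right)} = 9$ ($u{\left(t,B \right)} = 2 + 2 \cdot \frac{7}{2} = 2 + 7 = 9$)
$q{\left(x \right)} = 9$
$\left(-108 + q{\left(11 \right)}\right) R{\left(2 \right)} = \left(-108 + 9\right) \frac{1}{8} = \left(-99\right) \frac{1}{8} = - \frac{99}{8}$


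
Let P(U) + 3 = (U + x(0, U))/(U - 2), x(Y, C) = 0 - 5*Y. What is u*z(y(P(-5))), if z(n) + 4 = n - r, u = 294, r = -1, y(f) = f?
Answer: -1554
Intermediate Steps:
x(Y, C) = -5*Y
P(U) = -3 + U/(-2 + U) (P(U) = -3 + (U - 5*0)/(U - 2) = -3 + (U + 0)/(-2 + U) = -3 + U/(-2 + U))
z(n) = -3 + n (z(n) = -4 + (n - 1*(-1)) = -4 + (n + 1) = -4 + (1 + n) = -3 + n)
u*z(y(P(-5))) = 294*(-3 + 2*(3 - 1*(-5))/(-2 - 5)) = 294*(-3 + 2*(3 + 5)/(-7)) = 294*(-3 + 2*(-1/7)*8) = 294*(-3 - 16/7) = 294*(-37/7) = -1554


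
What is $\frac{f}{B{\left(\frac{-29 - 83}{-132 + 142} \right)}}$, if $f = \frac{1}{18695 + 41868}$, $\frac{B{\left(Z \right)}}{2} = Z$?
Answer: $- \frac{5}{6783056} \approx -7.3713 \cdot 10^{-7}$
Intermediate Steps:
$B{\left(Z \right)} = 2 Z$
$f = \frac{1}{60563} \approx 1.6512 \cdot 10^{-5}$
$\frac{f}{B{\left(\frac{-29 - 83}{-132 + 142} \right)}} = \frac{1}{60563 \cdot 2 \frac{-29 - 83}{-132 + 142}} = \frac{1}{60563 \cdot 2 \left(- \frac{112}{10}\right)} = \frac{1}{60563 \cdot 2 \left(\left(-112\right) \frac{1}{10}\right)} = \frac{1}{60563 \cdot 2 \left(- \frac{56}{5}\right)} = \frac{1}{60563 \left(- \frac{112}{5}\right)} = \frac{1}{60563} \left(- \frac{5}{112}\right) = - \frac{5}{6783056}$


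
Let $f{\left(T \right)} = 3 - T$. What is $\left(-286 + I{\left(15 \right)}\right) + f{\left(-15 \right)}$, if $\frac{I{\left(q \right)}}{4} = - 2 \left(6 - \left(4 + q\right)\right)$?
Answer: $-164$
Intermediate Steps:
$I{\left(q \right)} = -16 + 8 q$ ($I{\left(q \right)} = 4 \left(- 2 \left(6 - \left(4 + q\right)\right)\right) = 4 \left(- 2 \left(2 - q\right)\right) = 4 \left(-4 + 2 q\right) = -16 + 8 q$)
$\left(-286 + I{\left(15 \right)}\right) + f{\left(-15 \right)} = \left(-286 + \left(-16 + 8 \cdot 15\right)\right) + \left(3 - -15\right) = \left(-286 + \left(-16 + 120\right)\right) + \left(3 + 15\right) = \left(-286 + 104\right) + 18 = -182 + 18 = -164$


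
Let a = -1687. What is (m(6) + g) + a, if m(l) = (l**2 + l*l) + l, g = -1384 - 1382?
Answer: -4375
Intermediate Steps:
g = -2766
m(l) = l + 2*l**2 (m(l) = (l**2 + l**2) + l = 2*l**2 + l = l + 2*l**2)
(m(6) + g) + a = (6*(1 + 2*6) - 2766) - 1687 = (6*(1 + 12) - 2766) - 1687 = (6*13 - 2766) - 1687 = (78 - 2766) - 1687 = -2688 - 1687 = -4375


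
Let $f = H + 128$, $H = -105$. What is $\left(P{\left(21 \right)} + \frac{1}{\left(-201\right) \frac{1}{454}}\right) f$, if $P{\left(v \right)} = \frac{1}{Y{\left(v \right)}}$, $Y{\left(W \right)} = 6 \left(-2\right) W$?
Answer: $- \frac{878669}{16884} \approx -52.042$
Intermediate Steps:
$Y{\left(W \right)} = - 12 W$
$f = 23$ ($f = -105 + 128 = 23$)
$P{\left(v \right)} = - \frac{1}{12 v}$ ($P{\left(v \right)} = \frac{1}{\left(-12\right) v} = - \frac{1}{12 v}$)
$\left(P{\left(21 \right)} + \frac{1}{\left(-201\right) \frac{1}{454}}\right) f = \left(- \frac{1}{12 \cdot 21} + \frac{1}{\left(-201\right) \frac{1}{454}}\right) 23 = \left(\left(- \frac{1}{12}\right) \frac{1}{21} + \frac{1}{\left(-201\right) \frac{1}{454}}\right) 23 = \left(- \frac{1}{252} + \frac{1}{- \frac{201}{454}}\right) 23 = \left(- \frac{1}{252} - \frac{454}{201}\right) 23 = \left(- \frac{38203}{16884}\right) 23 = - \frac{878669}{16884}$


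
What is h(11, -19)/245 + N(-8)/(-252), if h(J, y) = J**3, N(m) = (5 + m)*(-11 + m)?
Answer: 15307/2940 ≈ 5.2065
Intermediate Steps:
N(m) = (-11 + m)*(5 + m)
h(11, -19)/245 + N(-8)/(-252) = 11**3/245 + (-55 + (-8)**2 - 6*(-8))/(-252) = 1331*(1/245) + (-55 + 64 + 48)*(-1/252) = 1331/245 + 57*(-1/252) = 1331/245 - 19/84 = 15307/2940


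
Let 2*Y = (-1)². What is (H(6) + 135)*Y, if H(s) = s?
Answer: 141/2 ≈ 70.500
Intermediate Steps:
Y = ½ (Y = (½)*(-1)² = (½)*1 = ½ ≈ 0.50000)
(H(6) + 135)*Y = (6 + 135)*(½) = 141*(½) = 141/2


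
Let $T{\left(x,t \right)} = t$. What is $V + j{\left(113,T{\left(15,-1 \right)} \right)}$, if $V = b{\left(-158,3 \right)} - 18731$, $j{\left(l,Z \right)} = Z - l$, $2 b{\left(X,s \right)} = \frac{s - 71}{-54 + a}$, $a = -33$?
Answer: $- \frac{1639481}{87} \approx -18845.0$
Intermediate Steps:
$b{\left(X,s \right)} = \frac{71}{174} - \frac{s}{174}$ ($b{\left(X,s \right)} = \frac{\left(s - 71\right) \frac{1}{-54 - 33}}{2} = \frac{\left(-71 + s\right) \frac{1}{-87}}{2} = \frac{\left(-71 + s\right) \left(- \frac{1}{87}\right)}{2} = \frac{\frac{71}{87} - \frac{s}{87}}{2} = \frac{71}{174} - \frac{s}{174}$)
$V = - \frac{1629563}{87}$ ($V = \left(\frac{71}{174} - \frac{1}{58}\right) - 18731 = \frac{34}{87} - 18731 = - \frac{1629563}{87} \approx -18731.0$)
$V + j{\left(113,T{\left(15,-1 \right)} \right)} = - \frac{1629563}{87} - 114 = - \frac{1639481}{87}$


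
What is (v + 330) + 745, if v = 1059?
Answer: 2134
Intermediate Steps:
(v + 330) + 745 = (1059 + 330) + 745 = 1389 + 745 = 2134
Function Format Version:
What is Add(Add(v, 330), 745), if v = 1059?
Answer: 2134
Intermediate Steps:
Add(Add(v, 330), 745) = Add(Add(1059, 330), 745) = Add(1389, 745) = 2134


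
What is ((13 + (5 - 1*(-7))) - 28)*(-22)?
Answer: 66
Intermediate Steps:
((13 + (5 - 1*(-7))) - 28)*(-22) = ((13 + (5 + 7)) - 28)*(-22) = ((13 + 12) - 28)*(-22) = (25 - 28)*(-22) = -3*(-22) = 66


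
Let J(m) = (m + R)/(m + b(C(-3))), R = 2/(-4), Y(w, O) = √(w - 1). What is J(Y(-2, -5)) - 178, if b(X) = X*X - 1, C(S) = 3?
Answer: (-354*√3 + 2849*I)/(2*(√3 - 8*I)) ≈ -178.01 + 0.21974*I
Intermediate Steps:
b(X) = -1 + X² (b(X) = X² - 1 = -1 + X²)
Y(w, O) = √(-1 + w)
R = -½ (R = 2*(-¼) = -½ ≈ -0.50000)
J(m) = (-½ + m)/(8 + m) (J(m) = (m - ½)/(m + (-1 + 3²)) = (-½ + m)/(m + (-1 + 9)) = (-½ + m)/(m + 8) = (-½ + m)/(8 + m))
J(Y(-2, -5)) - 178 = (-½ + √(-1 - 2))/(8 + √(-1 - 2)) - 178 = (-½ + √(-3))/(8 + √(-3)) - 178 = (-½ + I*√3)/(8 + I*√3) - 178 = -178 + (-½ + I*√3)/(8 + I*√3)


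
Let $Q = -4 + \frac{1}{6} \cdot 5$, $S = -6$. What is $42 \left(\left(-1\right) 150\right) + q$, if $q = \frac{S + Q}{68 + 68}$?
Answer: $- \frac{5140855}{816} \approx -6300.1$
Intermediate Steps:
$Q = - \frac{19}{6}$ ($Q = -4 + \frac{1}{6} \cdot 5 = -4 + \frac{5}{6} = - \frac{19}{6} \approx -3.1667$)
$q = - \frac{55}{816}$ ($q = \frac{-6 - \frac{19}{6}}{68 + 68} = - \frac{55}{6 \cdot 136} = \left(- \frac{55}{6}\right) \frac{1}{136} = - \frac{55}{816} \approx -0.067402$)
$42 \left(\left(-1\right) 150\right) + q = 42 \left(\left(-1\right) 150\right) - \frac{55}{816} = 42 \left(-150\right) - \frac{55}{816} = -6300 - \frac{55}{816} = - \frac{5140855}{816}$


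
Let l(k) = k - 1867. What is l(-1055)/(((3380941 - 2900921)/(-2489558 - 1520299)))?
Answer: 5858401077/240010 ≈ 24409.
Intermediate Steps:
l(k) = -1867 + k
l(-1055)/(((3380941 - 2900921)/(-2489558 - 1520299))) = (-1867 - 1055)/(((3380941 - 2900921)/(-2489558 - 1520299))) = -2922/(480020/(-4009857)) = -2922/(480020*(-1/4009857)) = -2922/(-480020/4009857) = -2922*(-4009857/480020) = 5858401077/240010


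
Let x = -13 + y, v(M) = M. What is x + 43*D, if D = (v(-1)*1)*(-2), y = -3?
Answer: 70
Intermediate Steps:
D = 2 (D = -1*1*(-2) = -1*(-2) = 2)
x = -16 (x = -13 - 3 = -16)
x + 43*D = -16 + 43*2 = -16 + 86 = 70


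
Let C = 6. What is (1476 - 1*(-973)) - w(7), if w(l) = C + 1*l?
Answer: 2436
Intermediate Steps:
w(l) = 6 + l (w(l) = 6 + 1*l = 6 + l)
(1476 - 1*(-973)) - w(7) = (1476 - 1*(-973)) - (6 + 7) = (1476 + 973) - 1*13 = 2449 - 13 = 2436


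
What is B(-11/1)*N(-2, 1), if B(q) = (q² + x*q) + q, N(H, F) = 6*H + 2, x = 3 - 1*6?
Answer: -1430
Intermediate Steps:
x = -3 (x = 3 - 6 = -3)
N(H, F) = 2 + 6*H
B(q) = q² - 2*q (B(q) = (q² - 3*q) + q = q² - 2*q)
B(-11/1)*N(-2, 1) = ((-11/1)*(-2 - 11/1))*(2 + 6*(-2)) = ((-11*1)*(-2 - 11*1))*(2 - 12) = -11*(-2 - 11)*(-10) = -11*(-13)*(-10) = 143*(-10) = -1430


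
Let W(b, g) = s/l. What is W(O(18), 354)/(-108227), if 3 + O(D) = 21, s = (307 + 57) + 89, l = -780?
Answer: 151/28139020 ≈ 5.3662e-6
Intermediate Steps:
s = 453 (s = 364 + 89 = 453)
O(D) = 18 (O(D) = -3 + 21 = 18)
W(b, g) = -151/260 (W(b, g) = 453/(-780) = 453*(-1/780) = -151/260)
W(O(18), 354)/(-108227) = -151/260/(-108227) = -151/260*(-1/108227) = 151/28139020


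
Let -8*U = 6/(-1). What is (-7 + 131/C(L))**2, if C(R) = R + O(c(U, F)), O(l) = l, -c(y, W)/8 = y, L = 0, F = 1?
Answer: 29929/36 ≈ 831.36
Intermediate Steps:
U = 3/4 (U = -3/(4*(-1)) = -3*(-1)/4 = -1/8*(-6) = 3/4 ≈ 0.75000)
c(y, W) = -8*y
C(R) = -6 + R (C(R) = R - 8*3/4 = R - 6 = -6 + R)
(-7 + 131/C(L))**2 = (-7 + 131/(-6 + 0))**2 = (-7 + 131/(-6))**2 = (-7 + 131*(-1/6))**2 = (-7 - 131/6)**2 = (-173/6)**2 = 29929/36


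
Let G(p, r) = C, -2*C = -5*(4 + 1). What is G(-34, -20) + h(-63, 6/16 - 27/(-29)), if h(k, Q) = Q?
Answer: 3203/232 ≈ 13.806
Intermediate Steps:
C = 25/2 (C = -(-5)*(4 + 1)/2 = -(-5)*5/2 = -½*(-25) = 25/2 ≈ 12.500)
G(p, r) = 25/2
G(-34, -20) + h(-63, 6/16 - 27/(-29)) = 25/2 + (6/16 - 27/(-29)) = 25/2 + (6*(1/16) - 27*(-1/29)) = 25/2 + (3/8 + 27/29) = 25/2 + 303/232 = 3203/232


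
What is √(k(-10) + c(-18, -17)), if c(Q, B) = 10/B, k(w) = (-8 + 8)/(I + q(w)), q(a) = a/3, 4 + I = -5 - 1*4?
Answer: I*√170/17 ≈ 0.76696*I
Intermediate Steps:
I = -13 (I = -4 + (-5 - 1*4) = -4 + (-5 - 4) = -4 - 9 = -13)
q(a) = a/3 (q(a) = a*(⅓) = a/3)
k(w) = 0 (k(w) = (-8 + 8)/(-13 + w/3) = 0/(-13 + w/3) = 0)
√(k(-10) + c(-18, -17)) = √(0 + 10/(-17)) = √(0 + 10*(-1/17)) = √(0 - 10/17) = √(-10/17) = I*√170/17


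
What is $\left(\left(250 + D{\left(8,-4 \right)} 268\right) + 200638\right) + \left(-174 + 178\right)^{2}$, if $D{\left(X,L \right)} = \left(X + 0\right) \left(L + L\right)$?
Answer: $183752$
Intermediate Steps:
$D{\left(X,L \right)} = 2 L X$ ($D{\left(X,L \right)} = X 2 L = 2 L X$)
$\left(\left(250 + D{\left(8,-4 \right)} 268\right) + 200638\right) + \left(-174 + 178\right)^{2} = \left(\left(250 + 2 \left(-4\right) 8 \cdot 268\right) + 200638\right) + \left(-174 + 178\right)^{2} = \left(\left(250 - 17152\right) + 200638\right) + 4^{2} = \left(\left(250 - 17152\right) + 200638\right) + 16 = \left(-16902 + 200638\right) + 16 = 183736 + 16 = 183752$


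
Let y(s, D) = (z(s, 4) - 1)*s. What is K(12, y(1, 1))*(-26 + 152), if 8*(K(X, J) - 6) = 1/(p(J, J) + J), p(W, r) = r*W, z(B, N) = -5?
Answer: 30261/40 ≈ 756.53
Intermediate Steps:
p(W, r) = W*r
y(s, D) = -6*s (y(s, D) = (-5 - 1)*s = -6*s)
K(X, J) = 6 + 1/(8*(J + J²)) (K(X, J) = 6 + 1/(8*(J*J + J)) = 6 + 1/(8*(J² + J)) = 6 + 1/(8*(J + J²)))
K(12, y(1, 1))*(-26 + 152) = ((1 + 48*(-6*1) + 48*(-6*1)²)/(8*((-6*1))*(1 - 6*1)))*(-26 + 152) = ((⅛)*(1 + 48*(-6) + 48*(-6)²)/(-6*(1 - 6)))*126 = ((⅛)*(-⅙)*(1 - 288 + 48*36)/(-5))*126 = ((⅛)*(-⅙)*(-⅕)*(1 - 288 + 1728))*126 = ((⅛)*(-⅙)*(-⅕)*1441)*126 = (1441/240)*126 = 30261/40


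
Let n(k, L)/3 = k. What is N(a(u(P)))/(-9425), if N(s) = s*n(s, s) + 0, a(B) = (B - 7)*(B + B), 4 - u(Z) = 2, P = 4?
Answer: -48/377 ≈ -0.12732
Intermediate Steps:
n(k, L) = 3*k
u(Z) = 2 (u(Z) = 4 - 1*2 = 4 - 2 = 2)
a(B) = 2*B*(-7 + B) (a(B) = (-7 + B)*(2*B) = 2*B*(-7 + B))
N(s) = 3*s² (N(s) = s*(3*s) + 0 = 3*s² + 0 = 3*s²)
N(a(u(P)))/(-9425) = (3*(2*2*(-7 + 2))²)/(-9425) = (3*(2*2*(-5))²)*(-1/9425) = (3*(-20)²)*(-1/9425) = (3*400)*(-1/9425) = 1200*(-1/9425) = -48/377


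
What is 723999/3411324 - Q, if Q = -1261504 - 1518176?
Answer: 3160796606773/1137108 ≈ 2.7797e+6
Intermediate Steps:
Q = -2779680
723999/3411324 - Q = 723999/3411324 - 1*(-2779680) = 723999*(1/3411324) + 2779680 = 241333/1137108 + 2779680 = 3160796606773/1137108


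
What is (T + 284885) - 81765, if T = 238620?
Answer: 441740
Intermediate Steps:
(T + 284885) - 81765 = (238620 + 284885) - 81765 = 523505 - 81765 = 441740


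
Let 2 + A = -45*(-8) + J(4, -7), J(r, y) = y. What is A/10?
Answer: 351/10 ≈ 35.100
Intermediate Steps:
A = 351 (A = -2 + (-45*(-8) - 7) = -2 + (360 - 7) = -2 + 353 = 351)
A/10 = 351/10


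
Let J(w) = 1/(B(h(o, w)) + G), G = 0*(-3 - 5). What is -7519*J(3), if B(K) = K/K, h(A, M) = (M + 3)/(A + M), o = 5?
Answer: -7519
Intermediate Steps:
G = 0 (G = 0*(-8) = 0)
h(A, M) = (3 + M)/(A + M)
B(K) = 1
J(w) = 1 (J(w) = 1/(1 + 0) = 1/1 = 1)
-7519*J(3) = -7519*1 = -7519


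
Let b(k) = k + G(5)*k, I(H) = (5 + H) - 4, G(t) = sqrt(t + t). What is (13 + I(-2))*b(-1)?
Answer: -12 - 12*sqrt(10) ≈ -49.947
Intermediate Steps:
G(t) = sqrt(2)*sqrt(t) (G(t) = sqrt(2*t) = sqrt(2)*sqrt(t))
I(H) = 1 + H
b(k) = k + k*sqrt(10) (b(k) = k + (sqrt(2)*sqrt(5))*k = k + sqrt(10)*k = k + k*sqrt(10))
(13 + I(-2))*b(-1) = (13 + (1 - 2))*(-(1 + sqrt(10))) = (13 - 1)*(-1 - sqrt(10)) = 12*(-1 - sqrt(10)) = -12 - 12*sqrt(10)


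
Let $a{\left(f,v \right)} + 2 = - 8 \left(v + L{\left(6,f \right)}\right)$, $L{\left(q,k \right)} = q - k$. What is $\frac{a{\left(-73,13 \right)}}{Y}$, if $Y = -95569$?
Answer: $\frac{738}{95569} \approx 0.0077222$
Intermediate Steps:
$a{\left(f,v \right)} = -50 - 8 v + 8 f$ ($a{\left(f,v \right)} = -2 - 8 \left(v - \left(-6 + f\right)\right) = -2 - 8 \left(6 + v - f\right) = -2 - \left(48 - 8 f + 8 v\right) = -50 - 8 v + 8 f$)
$\frac{a{\left(-73,13 \right)}}{Y} = \frac{-50 - 104 + 8 \left(-73\right)}{-95569} = \left(-50 - 104 - 584\right) \left(- \frac{1}{95569}\right) = \left(-738\right) \left(- \frac{1}{95569}\right) = \frac{738}{95569}$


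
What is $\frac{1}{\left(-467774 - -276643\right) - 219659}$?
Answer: $- \frac{1}{410790} \approx -2.4343 \cdot 10^{-6}$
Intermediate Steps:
$\frac{1}{\left(-467774 - -276643\right) - 219659} = \frac{1}{\left(-467774 + 276643\right) - 219659} = \frac{1}{-191131 - 219659} = \frac{1}{-410790} = - \frac{1}{410790}$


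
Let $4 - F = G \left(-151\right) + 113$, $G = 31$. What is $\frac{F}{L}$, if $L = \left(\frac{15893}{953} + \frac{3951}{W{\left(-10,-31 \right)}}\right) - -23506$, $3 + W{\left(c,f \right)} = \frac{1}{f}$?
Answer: $\frac{409568904}{1990484041} \approx 0.20576$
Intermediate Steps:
$W{\left(c,f \right)} = -3 + \frac{1}{f}$
$L = \frac{1990484041}{89582}$ ($L = \left(\frac{15893}{953} + \frac{3951}{-3 + \frac{1}{-31}}\right) - -23506 = \left(15893 \cdot \frac{1}{953} + \frac{3951}{-3 - \frac{1}{31}}\right) + 23506 = \left(\frac{15893}{953} + \frac{3951}{- \frac{94}{31}}\right) + 23506 = \left(\frac{15893}{953} + 3951 \left(- \frac{31}{94}\right)\right) + 23506 = \left(\frac{15893}{953} - \frac{122481}{94}\right) + 23506 = - \frac{115230451}{89582} + 23506 = \frac{1990484041}{89582} \approx 22220.0$)
$F = 4572$ ($F = 4 - \left(31 \left(-151\right) + 113\right) = 4 - \left(-4681 + 113\right) = 4 - -4568 = 4 + 4568 = 4572$)
$\frac{F}{L} = \frac{4572}{\frac{1990484041}{89582}} = 4572 \cdot \frac{89582}{1990484041} = \frac{409568904}{1990484041}$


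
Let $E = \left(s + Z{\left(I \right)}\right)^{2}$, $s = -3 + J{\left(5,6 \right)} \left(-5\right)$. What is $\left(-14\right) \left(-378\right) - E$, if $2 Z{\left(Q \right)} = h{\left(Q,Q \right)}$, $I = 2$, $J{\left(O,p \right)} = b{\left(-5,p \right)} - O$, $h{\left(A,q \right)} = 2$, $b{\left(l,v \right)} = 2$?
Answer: $5123$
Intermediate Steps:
$J{\left(O,p \right)} = 2 - O$
$Z{\left(Q \right)} = 1$ ($Z{\left(Q \right)} = \frac{1}{2} \cdot 2 = 1$)
$s = 12$ ($s = -3 + \left(2 - 5\right) \left(-5\right) = -3 - -15 = -3 + 15 = 12$)
$E = 169$ ($E = \left(12 + 1\right)^{2} = 13^{2} = 169$)
$\left(-14\right) \left(-378\right) - E = \left(-14\right) \left(-378\right) - 169 = 5292 - 169 = 5123$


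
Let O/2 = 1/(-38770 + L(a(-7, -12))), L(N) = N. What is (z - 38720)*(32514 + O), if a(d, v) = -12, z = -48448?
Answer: -54957591118464/19391 ≈ -2.8342e+9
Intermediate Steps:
O = -1/19391 (O = 2/(-38770 - 12) = 2/(-38782) = 2*(-1/38782) = -1/19391 ≈ -5.1570e-5)
(z - 38720)*(32514 + O) = (-48448 - 38720)*(32514 - 1/19391) = -87168*630478973/19391 = -54957591118464/19391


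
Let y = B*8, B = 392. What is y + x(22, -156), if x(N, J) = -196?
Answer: 2940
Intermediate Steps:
y = 3136 (y = 392*8 = 3136)
y + x(22, -156) = 3136 - 196 = 2940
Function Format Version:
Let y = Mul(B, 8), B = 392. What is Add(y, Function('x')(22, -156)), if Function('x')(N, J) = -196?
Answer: 2940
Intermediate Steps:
y = 3136 (y = Mul(392, 8) = 3136)
Add(y, Function('x')(22, -156)) = Add(3136, -196) = 2940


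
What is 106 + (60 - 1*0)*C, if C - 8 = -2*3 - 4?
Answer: -14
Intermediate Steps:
C = -2 (C = 8 + (-2*3 - 4) = 8 + (-6 - 4) = 8 - 10 = -2)
106 + (60 - 1*0)*C = 106 + (60 - 1*0)*(-2) = 106 + (60 + 0)*(-2) = 106 + 60*(-2) = 106 - 120 = -14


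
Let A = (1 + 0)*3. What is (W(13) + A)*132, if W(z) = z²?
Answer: 22704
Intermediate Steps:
A = 3 (A = 1*3 = 3)
(W(13) + A)*132 = (13² + 3)*132 = (169 + 3)*132 = 172*132 = 22704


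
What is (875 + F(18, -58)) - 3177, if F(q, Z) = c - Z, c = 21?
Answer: -2223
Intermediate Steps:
F(q, Z) = 21 - Z
(875 + F(18, -58)) - 3177 = (875 + (21 - 1*(-58))) - 3177 = (875 + (21 + 58)) - 3177 = (875 + 79) - 3177 = 954 - 3177 = -2223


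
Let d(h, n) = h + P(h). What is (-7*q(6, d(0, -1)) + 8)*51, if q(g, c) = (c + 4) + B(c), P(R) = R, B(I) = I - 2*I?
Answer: -1020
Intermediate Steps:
B(I) = -I
d(h, n) = 2*h (d(h, n) = h + h = 2*h)
q(g, c) = 4 (q(g, c) = (c + 4) - c = (4 + c) - c = 4)
(-7*q(6, d(0, -1)) + 8)*51 = (-7*4 + 8)*51 = (-28 + 8)*51 = -20*51 = -1020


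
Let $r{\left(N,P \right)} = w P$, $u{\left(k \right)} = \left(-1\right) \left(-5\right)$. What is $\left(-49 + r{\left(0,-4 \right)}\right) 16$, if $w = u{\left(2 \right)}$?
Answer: $-1104$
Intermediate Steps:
$u{\left(k \right)} = 5$
$w = 5$
$r{\left(N,P \right)} = 5 P$
$\left(-49 + r{\left(0,-4 \right)}\right) 16 = \left(-49 + 5 \left(-4\right)\right) 16 = \left(-49 - 20\right) 16 = \left(-69\right) 16 = -1104$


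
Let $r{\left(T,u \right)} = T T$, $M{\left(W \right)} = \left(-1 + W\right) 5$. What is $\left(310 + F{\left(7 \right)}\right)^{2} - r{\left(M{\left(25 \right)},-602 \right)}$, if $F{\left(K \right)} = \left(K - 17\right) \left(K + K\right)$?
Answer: $14500$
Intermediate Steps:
$M{\left(W \right)} = -5 + 5 W$
$F{\left(K \right)} = 2 K \left(-17 + K\right)$ ($F{\left(K \right)} = \left(-17 + K\right) 2 K = 2 K \left(-17 + K\right)$)
$r{\left(T,u \right)} = T^{2}$
$\left(310 + F{\left(7 \right)}\right)^{2} - r{\left(M{\left(25 \right)},-602 \right)} = \left(310 + 2 \cdot 7 \left(-17 + 7\right)\right)^{2} - \left(-5 + 5 \cdot 25\right)^{2} = \left(310 + 2 \cdot 7 \left(-10\right)\right)^{2} - \left(-5 + 125\right)^{2} = \left(310 - 140\right)^{2} - 120^{2} = 170^{2} - 14400 = 28900 - 14400 = 14500$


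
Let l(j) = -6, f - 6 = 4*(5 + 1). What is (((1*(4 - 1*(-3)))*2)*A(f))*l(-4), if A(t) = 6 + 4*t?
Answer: -10584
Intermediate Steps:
f = 30 (f = 6 + 4*(5 + 1) = 6 + 4*6 = 6 + 24 = 30)
(((1*(4 - 1*(-3)))*2)*A(f))*l(-4) = (((1*(4 - 1*(-3)))*2)*(6 + 4*30))*(-6) = (((1*(4 + 3))*2)*(6 + 120))*(-6) = (((1*7)*2)*126)*(-6) = ((7*2)*126)*(-6) = (14*126)*(-6) = 1764*(-6) = -10584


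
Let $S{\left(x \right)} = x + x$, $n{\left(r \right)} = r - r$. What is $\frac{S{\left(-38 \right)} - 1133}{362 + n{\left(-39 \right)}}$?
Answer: $- \frac{1209}{362} \approx -3.3398$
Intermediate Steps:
$n{\left(r \right)} = 0$
$S{\left(x \right)} = 2 x$
$\frac{S{\left(-38 \right)} - 1133}{362 + n{\left(-39 \right)}} = \frac{2 \left(-38\right) - 1133}{362 + 0} = \frac{-76 - 1133}{362} = \left(-1209\right) \frac{1}{362} = - \frac{1209}{362}$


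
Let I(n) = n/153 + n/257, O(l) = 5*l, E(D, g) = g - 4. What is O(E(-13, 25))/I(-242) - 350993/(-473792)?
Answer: -8733281245/213680192 ≈ -40.871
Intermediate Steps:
E(D, g) = -4 + g
I(n) = 410*n/39321 (I(n) = n*(1/153) + n*(1/257) = n/153 + n/257 = 410*n/39321)
O(E(-13, 25))/I(-242) - 350993/(-473792) = (5*(-4 + 25))/(((410/39321)*(-242))) - 350993/(-473792) = (5*21)/(-99220/39321) - 350993*(-1/473792) = 105*(-39321/99220) + 350993/473792 = -825741/19844 + 350993/473792 = -8733281245/213680192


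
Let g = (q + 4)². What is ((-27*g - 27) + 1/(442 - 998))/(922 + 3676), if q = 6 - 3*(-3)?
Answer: -5434345/2556488 ≈ -2.1257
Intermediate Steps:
q = 15 (q = 6 + 9 = 15)
g = 361 (g = (15 + 4)² = 19² = 361)
((-27*g - 27) + 1/(442 - 998))/(922 + 3676) = ((-27*361 - 27) + 1/(442 - 998))/(922 + 3676) = ((-9747 - 27) + 1/(-556))/4598 = (-9774 - 1/556)*(1/4598) = -5434345/556*1/4598 = -5434345/2556488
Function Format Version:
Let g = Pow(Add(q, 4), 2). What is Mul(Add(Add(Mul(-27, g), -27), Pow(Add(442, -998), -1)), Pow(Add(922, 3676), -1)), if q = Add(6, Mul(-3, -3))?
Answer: Rational(-5434345, 2556488) ≈ -2.1257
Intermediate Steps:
q = 15 (q = Add(6, 9) = 15)
g = 361 (g = Pow(Add(15, 4), 2) = Pow(19, 2) = 361)
Mul(Add(Add(Mul(-27, g), -27), Pow(Add(442, -998), -1)), Pow(Add(922, 3676), -1)) = Mul(Add(Add(Mul(-27, 361), -27), Pow(Add(442, -998), -1)), Pow(Add(922, 3676), -1)) = Mul(Add(Add(-9747, -27), Pow(-556, -1)), Pow(4598, -1)) = Mul(Add(-9774, Rational(-1, 556)), Rational(1, 4598)) = Mul(Rational(-5434345, 556), Rational(1, 4598)) = Rational(-5434345, 2556488)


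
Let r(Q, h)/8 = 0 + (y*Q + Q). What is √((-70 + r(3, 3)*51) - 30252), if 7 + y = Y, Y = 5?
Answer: I*√31546 ≈ 177.61*I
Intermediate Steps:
y = -2 (y = -7 + 5 = -2)
r(Q, h) = -8*Q (r(Q, h) = 8*(0 + (-2*Q + Q)) = 8*(0 - Q) = 8*(-Q) = -8*Q)
√((-70 + r(3, 3)*51) - 30252) = √((-70 - 8*3*51) - 30252) = √((-70 - 24*51) - 30252) = √((-70 - 1224) - 30252) = √(-1294 - 30252) = √(-31546) = I*√31546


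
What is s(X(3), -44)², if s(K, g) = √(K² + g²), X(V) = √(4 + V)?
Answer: 1943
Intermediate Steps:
s(X(3), -44)² = (√((√(4 + 3))² + (-44)²))² = (√((√7)² + 1936))² = (√(7 + 1936))² = (√1943)² = 1943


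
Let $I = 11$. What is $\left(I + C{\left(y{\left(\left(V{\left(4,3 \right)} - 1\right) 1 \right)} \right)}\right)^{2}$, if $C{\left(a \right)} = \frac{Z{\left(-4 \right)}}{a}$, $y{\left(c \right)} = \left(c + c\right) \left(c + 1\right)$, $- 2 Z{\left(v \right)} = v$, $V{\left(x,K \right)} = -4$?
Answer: $\frac{48841}{400} \approx 122.1$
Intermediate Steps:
$Z{\left(v \right)} = - \frac{v}{2}$
$y{\left(c \right)} = 2 c \left(1 + c\right)$
$C{\left(a \right)} = \frac{2}{a}$ ($C{\left(a \right)} = \frac{\left(- \frac{1}{2}\right) \left(-4\right)}{a} = \frac{2}{a}$)
$\left(I + C{\left(y{\left(\left(V{\left(4,3 \right)} - 1\right) 1 \right)} \right)}\right)^{2} = \left(11 + \frac{2}{2 \left(-4 - 1\right) 1 \left(1 + \left(-4 - 1\right) 1\right)}\right)^{2} = \left(11 + \frac{2}{2 \left(\left(-5\right) 1\right) \left(1 - 5\right)}\right)^{2} = \left(11 + \frac{2}{2 \left(-5\right) \left(1 - 5\right)}\right)^{2} = \left(11 + \frac{2}{2 \left(-5\right) \left(-4\right)}\right)^{2} = \left(11 + \frac{2}{40}\right)^{2} = \left(11 + 2 \cdot \frac{1}{40}\right)^{2} = \left(11 + \frac{1}{20}\right)^{2} = \left(\frac{221}{20}\right)^{2} = \frac{48841}{400}$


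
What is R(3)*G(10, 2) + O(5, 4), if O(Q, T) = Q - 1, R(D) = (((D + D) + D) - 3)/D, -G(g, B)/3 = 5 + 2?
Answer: -38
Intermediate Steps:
G(g, B) = -21 (G(g, B) = -3*(5 + 2) = -3*7 = -21)
R(D) = (-3 + 3*D)/D (R(D) = ((2*D + D) - 3)/D = (3*D - 3)/D = (-3 + 3*D)/D)
O(Q, T) = -1 + Q
R(3)*G(10, 2) + O(5, 4) = (3 - 3/3)*(-21) + (-1 + 5) = (3 - 3*1/3)*(-21) + 4 = (3 - 1)*(-21) + 4 = 2*(-21) + 4 = -42 + 4 = -38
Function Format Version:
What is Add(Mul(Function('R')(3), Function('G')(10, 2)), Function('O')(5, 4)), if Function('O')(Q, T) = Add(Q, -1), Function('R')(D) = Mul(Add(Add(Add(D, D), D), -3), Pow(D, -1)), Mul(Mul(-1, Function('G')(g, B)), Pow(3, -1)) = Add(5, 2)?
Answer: -38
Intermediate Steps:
Function('G')(g, B) = -21 (Function('G')(g, B) = Mul(-3, Add(5, 2)) = Mul(-3, 7) = -21)
Function('R')(D) = Mul(Pow(D, -1), Add(-3, Mul(3, D))) (Function('R')(D) = Mul(Add(Add(Mul(2, D), D), -3), Pow(D, -1)) = Mul(Add(Mul(3, D), -3), Pow(D, -1)) = Mul(Add(-3, Mul(3, D)), Pow(D, -1)) = Mul(Pow(D, -1), Add(-3, Mul(3, D))))
Function('O')(Q, T) = Add(-1, Q)
Add(Mul(Function('R')(3), Function('G')(10, 2)), Function('O')(5, 4)) = Add(Mul(Add(3, Mul(-3, Pow(3, -1))), -21), Add(-1, 5)) = Add(Mul(Add(3, Mul(-3, Rational(1, 3))), -21), 4) = Add(Mul(Add(3, -1), -21), 4) = Add(Mul(2, -21), 4) = Add(-42, 4) = -38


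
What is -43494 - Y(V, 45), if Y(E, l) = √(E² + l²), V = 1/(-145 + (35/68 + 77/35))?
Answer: -43494 - 5*√189567069073/48377 ≈ -43539.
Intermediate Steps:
V = -340/48377 (V = 1/(-145 + (35*(1/68) + 77*(1/35))) = 1/(-145 + (35/68 + 11/5)) = 1/(-145 + 923/340) = 1/(-48377/340) = -340/48377 ≈ -0.0070281)
-43494 - Y(V, 45) = -43494 - √((-340/48377)² + 45²) = -43494 - √(115600/2340334129 + 2025) = -43494 - √(4739176726825/2340334129) = -43494 - 5*√189567069073/48377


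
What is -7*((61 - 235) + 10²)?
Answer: 518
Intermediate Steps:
-7*((61 - 235) + 10²) = -7*(-174 + 100) = -7*(-74) = 518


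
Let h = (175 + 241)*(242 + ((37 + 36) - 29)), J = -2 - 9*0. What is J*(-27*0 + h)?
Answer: -237952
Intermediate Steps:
J = -2 (J = -2 + 0 = -2)
h = 118976 (h = 416*(242 + (73 - 29)) = 416*(242 + 44) = 416*286 = 118976)
J*(-27*0 + h) = -2*(-27*0 + 118976) = -2*(0 + 118976) = -2*118976 = -237952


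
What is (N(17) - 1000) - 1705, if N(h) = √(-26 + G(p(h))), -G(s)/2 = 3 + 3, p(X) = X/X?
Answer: -2705 + I*√38 ≈ -2705.0 + 6.1644*I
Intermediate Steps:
p(X) = 1
G(s) = -12 (G(s) = -2*(3 + 3) = -2*6 = -12)
N(h) = I*√38 (N(h) = √(-26 - 12) = √(-38) = I*√38)
(N(17) - 1000) - 1705 = (I*√38 - 1000) - 1705 = (-1000 + I*√38) - 1705 = -2705 + I*√38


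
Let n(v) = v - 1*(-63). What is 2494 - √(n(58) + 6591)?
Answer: 2494 - 2*√1678 ≈ 2412.1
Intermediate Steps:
n(v) = 63 + v (n(v) = v + 63 = 63 + v)
2494 - √(n(58) + 6591) = 2494 - √((63 + 58) + 6591) = 2494 - √(121 + 6591) = 2494 - √6712 = 2494 - 2*√1678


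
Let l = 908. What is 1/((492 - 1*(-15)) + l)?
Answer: 1/1415 ≈ 0.00070671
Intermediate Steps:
1/((492 - 1*(-15)) + l) = 1/((492 - 1*(-15)) + 908) = 1/((492 + 15) + 908) = 1/(507 + 908) = 1/1415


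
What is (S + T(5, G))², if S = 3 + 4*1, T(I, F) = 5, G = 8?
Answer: 144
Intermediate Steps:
S = 7 (S = 3 + 4 = 7)
(S + T(5, G))² = (7 + 5)² = 12² = 144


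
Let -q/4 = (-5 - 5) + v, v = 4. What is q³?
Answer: 13824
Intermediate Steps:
q = 24 (q = -4*((-5 - 5) + 4) = -4*(-10 + 4) = -4*(-6) = 24)
q³ = 24³ = 13824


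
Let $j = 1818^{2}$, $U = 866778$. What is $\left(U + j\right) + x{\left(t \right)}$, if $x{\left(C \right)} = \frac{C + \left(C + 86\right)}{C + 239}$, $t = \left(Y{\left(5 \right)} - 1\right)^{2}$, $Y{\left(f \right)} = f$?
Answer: $\frac{1063835128}{255} \approx 4.1719 \cdot 10^{6}$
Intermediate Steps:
$j = 3305124$
$t = 16$ ($t = \left(5 - 1\right)^{2} = 4^{2} = 16$)
$x{\left(C \right)} = \frac{86 + 2 C}{239 + C}$ ($x{\left(C \right)} = \frac{C + \left(86 + C\right)}{239 + C} = \frac{86 + 2 C}{239 + C}$)
$\left(U + j\right) + x{\left(t \right)} = \left(866778 + 3305124\right) + \frac{2 \left(43 + 16\right)}{239 + 16} = 4171902 + 2 \cdot \frac{1}{255} \cdot 59 = 4171902 + \frac{118}{255} = \frac{1063835128}{255}$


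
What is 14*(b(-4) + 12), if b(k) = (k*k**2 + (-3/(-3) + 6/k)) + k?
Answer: -791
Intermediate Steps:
b(k) = 1 + k + k**3 + 6/k (b(k) = (k**3 + (-3*(-1/3) + 6/k)) + k = (k**3 + (1 + 6/k)) + k = (1 + k**3 + 6/k) + k = 1 + k + k**3 + 6/k)
14*(b(-4) + 12) = 14*((1 - 4 + (-4)**3 + 6/(-4)) + 12) = 14*((1 - 4 - 64 + 6*(-1/4)) + 12) = 14*((1 - 4 - 64 - 3/2) + 12) = 14*(-137/2 + 12) = 14*(-113/2) = -791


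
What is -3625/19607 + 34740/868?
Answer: 24214310/607817 ≈ 39.838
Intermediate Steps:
-3625/19607 + 34740/868 = -3625*1/19607 + 34740*(1/868) = -3625/19607 + 8685/217 = 24214310/607817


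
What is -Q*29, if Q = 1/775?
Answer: -29/775 ≈ -0.037419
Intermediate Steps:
Q = 1/775 ≈ 0.0012903
-Q*29 = -29/775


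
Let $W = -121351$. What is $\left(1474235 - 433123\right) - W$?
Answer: $1162463$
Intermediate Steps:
$\left(1474235 - 433123\right) - W = \left(1474235 - 433123\right) - -121351 = 1041112 + 121351 = 1162463$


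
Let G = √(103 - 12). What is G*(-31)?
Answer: -31*√91 ≈ -295.72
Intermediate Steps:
G = √91 ≈ 9.5394
G*(-31) = √91*(-31) = -31*√91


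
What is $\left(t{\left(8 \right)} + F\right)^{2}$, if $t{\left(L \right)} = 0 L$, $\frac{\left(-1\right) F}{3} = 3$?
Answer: $81$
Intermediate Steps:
$F = -9$ ($F = \left(-3\right) 3 = -9$)
$t{\left(L \right)} = 0$
$\left(t{\left(8 \right)} + F\right)^{2} = \left(0 - 9\right)^{2} = \left(-9\right)^{2} = 81$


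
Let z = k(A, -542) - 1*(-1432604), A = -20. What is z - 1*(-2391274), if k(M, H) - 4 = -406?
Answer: 3823476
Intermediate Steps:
k(M, H) = -402 (k(M, H) = 4 - 406 = -402)
z = 1432202 (z = -402 - 1*(-1432604) = -402 + 1432604 = 1432202)
z - 1*(-2391274) = 1432202 - 1*(-2391274) = 1432202 + 2391274 = 3823476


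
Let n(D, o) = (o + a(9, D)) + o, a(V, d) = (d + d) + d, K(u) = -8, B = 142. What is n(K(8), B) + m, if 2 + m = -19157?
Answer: -18899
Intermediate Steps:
a(V, d) = 3*d (a(V, d) = 2*d + d = 3*d)
n(D, o) = 2*o + 3*D (n(D, o) = (o + 3*D) + o = 2*o + 3*D)
m = -19159 (m = -2 - 19157 = -19159)
n(K(8), B) + m = (2*142 + 3*(-8)) - 19159 = (284 - 24) - 19159 = 260 - 19159 = -18899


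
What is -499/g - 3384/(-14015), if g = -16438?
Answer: 62619677/230378570 ≈ 0.27181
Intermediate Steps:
-499/g - 3384/(-14015) = -499/(-16438) - 3384/(-14015) = -499*(-1/16438) - 3384*(-1/14015) = 499/16438 + 3384/14015 = 62619677/230378570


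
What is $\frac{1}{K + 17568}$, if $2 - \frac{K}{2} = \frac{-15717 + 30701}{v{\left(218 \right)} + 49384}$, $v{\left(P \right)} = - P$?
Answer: $\frac{24583}{431957492} \approx 5.6911 \cdot 10^{-5}$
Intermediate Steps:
$K = \frac{83348}{24583}$ ($K = 4 - 2 \frac{-15717 + 30701}{\left(-1\right) 218 + 49384} = 4 - 2 \frac{14984}{-218 + 49384} = 4 - 2 \cdot \frac{14984}{49166} = 4 - 2 \cdot 14984 \cdot \frac{1}{49166} = 4 - \frac{14984}{24583} = \frac{83348}{24583} \approx 3.3905$)
$\frac{1}{K + 17568} = \frac{1}{\frac{83348}{24583} + 17568} = \frac{1}{\frac{431957492}{24583}} = \frac{24583}{431957492}$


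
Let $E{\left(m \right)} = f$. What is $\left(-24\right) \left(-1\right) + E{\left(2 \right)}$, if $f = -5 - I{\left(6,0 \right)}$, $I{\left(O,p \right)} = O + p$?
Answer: $13$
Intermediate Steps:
$f = -11$ ($f = -5 - \left(6 + 0\right) = -5 - 6 = -11$)
$E{\left(m \right)} = -11$
$\left(-24\right) \left(-1\right) + E{\left(2 \right)} = \left(-24\right) \left(-1\right) - 11 = 24 - 11 = 13$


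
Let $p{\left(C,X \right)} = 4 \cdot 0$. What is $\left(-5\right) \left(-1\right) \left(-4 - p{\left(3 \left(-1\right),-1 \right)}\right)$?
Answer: $-20$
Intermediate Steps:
$p{\left(C,X \right)} = 0$
$\left(-5\right) \left(-1\right) \left(-4 - p{\left(3 \left(-1\right),-1 \right)}\right) = \left(-5\right) \left(-1\right) \left(-4 - 0\right) = 5 \left(-4 + 0\right) = 5 \left(-4\right) = -20$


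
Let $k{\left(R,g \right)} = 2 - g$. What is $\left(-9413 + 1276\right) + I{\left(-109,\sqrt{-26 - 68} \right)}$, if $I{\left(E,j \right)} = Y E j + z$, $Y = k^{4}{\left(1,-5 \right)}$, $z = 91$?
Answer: $-8046 - 261709 i \sqrt{94} \approx -8046.0 - 2.5374 \cdot 10^{6} i$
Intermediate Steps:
$Y = 2401$ ($Y = \left(2 - -5\right)^{4} = \left(2 + 5\right)^{4} = 7^{4} = 2401$)
$I{\left(E,j \right)} = 91 + 2401 E j$ ($I{\left(E,j \right)} = 2401 E j + 91 = 91 + 2401 E j$)
$\left(-9413 + 1276\right) + I{\left(-109,\sqrt{-26 - 68} \right)} = \left(-9413 + 1276\right) + \left(91 + 2401 \left(-109\right) \sqrt{-26 - 68}\right) = -8137 + \left(91 + 2401 \left(-109\right) \sqrt{-94}\right) = -8137 + \left(91 + 2401 \left(-109\right) i \sqrt{94}\right) = -8137 + \left(91 - 261709 i \sqrt{94}\right) = -8046 - 261709 i \sqrt{94}$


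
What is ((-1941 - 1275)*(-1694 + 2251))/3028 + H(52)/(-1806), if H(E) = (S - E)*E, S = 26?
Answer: -403876952/683571 ≈ -590.83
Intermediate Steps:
H(E) = E*(26 - E) (H(E) = (26 - E)*E = E*(26 - E))
((-1941 - 1275)*(-1694 + 2251))/3028 + H(52)/(-1806) = ((-1941 - 1275)*(-1694 + 2251))/3028 + (52*(26 - 1*52))/(-1806) = -3216*557*(1/3028) + (52*(26 - 52))*(-1/1806) = -1791312*1/3028 + (52*(-26))*(-1/1806) = -447828/757 - 1352*(-1/1806) = -447828/757 + 676/903 = -403876952/683571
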